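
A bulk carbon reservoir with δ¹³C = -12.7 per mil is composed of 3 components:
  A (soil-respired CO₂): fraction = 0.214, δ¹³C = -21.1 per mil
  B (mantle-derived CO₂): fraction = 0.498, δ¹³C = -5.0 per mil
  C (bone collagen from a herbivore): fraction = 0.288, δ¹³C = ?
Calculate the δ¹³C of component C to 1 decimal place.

Isotope mass balance: δ_bulk = Σ fᵢ·δᵢ.
-12.7 = 0.214×(-21.1) + 0.498×(-5.0) + 0.288×δ_C
0.288·δ_C = -12.7 − (-7.005) = -5.695
δ_C = -5.695 / 0.288 = -19.77 per mil

-19.8 per mil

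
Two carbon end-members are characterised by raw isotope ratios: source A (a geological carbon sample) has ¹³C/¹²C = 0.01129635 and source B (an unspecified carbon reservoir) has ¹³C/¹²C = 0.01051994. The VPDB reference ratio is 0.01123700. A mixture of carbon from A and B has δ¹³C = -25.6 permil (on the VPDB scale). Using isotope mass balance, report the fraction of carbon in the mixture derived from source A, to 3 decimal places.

δ_A = (0.01129635/0.01123700 − 1)×1000 = (1.005282 − 1)×1000 = 5.282 permil
δ_B = (0.01051994/0.01123700 − 1)×1000 = (0.936188 − 1)×1000 = -63.812 permil
f_A = (δ_mix − δ_B)/(δ_A − δ_B) = (-25.6 − (-63.812))/(5.282 − (-63.812))
f_A = 38.212 / 69.094 = 0.5530

0.553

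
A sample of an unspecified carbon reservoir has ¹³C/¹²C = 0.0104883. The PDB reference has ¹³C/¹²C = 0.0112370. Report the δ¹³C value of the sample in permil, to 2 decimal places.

-66.63 permil

δ¹³C = (R_sample / R_standard − 1) × 1000
R_sample / R_standard = 0.0104883 / 0.0112370 = 0.933372
δ¹³C = (0.933372 − 1) × 1000 = -66.628 permil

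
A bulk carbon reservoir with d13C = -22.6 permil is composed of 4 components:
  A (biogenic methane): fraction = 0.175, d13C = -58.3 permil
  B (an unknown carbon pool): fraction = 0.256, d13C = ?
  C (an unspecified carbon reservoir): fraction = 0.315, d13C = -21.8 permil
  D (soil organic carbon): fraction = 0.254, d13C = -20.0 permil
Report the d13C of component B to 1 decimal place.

-1.8 permil

Isotope mass balance: δ_bulk = Σ fᵢ·δᵢ.
-22.6 = 0.175×(-58.3) + 0.256×δ_B + 0.315×(-21.8) + 0.254×(-20.0)
0.256·δ_B = -22.6 − (-22.149) = -0.451
δ_B = -0.451 / 0.256 = -1.76 permil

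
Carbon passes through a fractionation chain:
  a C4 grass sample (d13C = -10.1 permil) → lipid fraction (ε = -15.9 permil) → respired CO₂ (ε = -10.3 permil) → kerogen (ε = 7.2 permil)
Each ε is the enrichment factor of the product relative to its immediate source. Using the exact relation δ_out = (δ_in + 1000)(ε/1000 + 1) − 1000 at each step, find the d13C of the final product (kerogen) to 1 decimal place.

step 1: δ = (-10.10 + 1000)·(-15.9/1000 + 1) − 1000 = -25.84 permil
step 2: δ = (-25.84 + 1000)·(-10.3/1000 + 1) − 1000 = -35.87 permil
step 3: δ = (-35.87 + 1000)·(7.2/1000 + 1) − 1000 = -28.93 permil

-28.9 permil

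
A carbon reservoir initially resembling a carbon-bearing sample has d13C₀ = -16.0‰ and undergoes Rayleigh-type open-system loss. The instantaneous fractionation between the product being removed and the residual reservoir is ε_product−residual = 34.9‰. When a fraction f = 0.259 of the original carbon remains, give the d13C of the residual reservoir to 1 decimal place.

Rayleigh residual: δ_res = (δ₀ + 1000)·f^(α−1) − 1000
α = ε/1000 + 1 = 1.03490, so α − 1 = 0.03490
f^(α−1) = 0.259^(0.03490) = 0.953947
δ_res = (-16.0 + 1000) × 0.953947 − 1000 = 938.684 − 1000 = -61.32‰

-61.3‰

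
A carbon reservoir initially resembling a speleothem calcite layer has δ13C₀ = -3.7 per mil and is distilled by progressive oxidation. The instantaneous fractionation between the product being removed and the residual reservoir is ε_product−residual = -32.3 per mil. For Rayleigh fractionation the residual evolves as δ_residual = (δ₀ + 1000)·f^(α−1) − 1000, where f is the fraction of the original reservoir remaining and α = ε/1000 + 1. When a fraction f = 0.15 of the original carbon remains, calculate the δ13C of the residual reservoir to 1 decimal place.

59.3 per mil

Rayleigh residual: δ_res = (δ₀ + 1000)·f^(α−1) − 1000
α = ε/1000 + 1 = 0.96770, so α − 1 = -0.03230
f^(α−1) = 0.15^(-0.03230) = 1.063193
δ_res = (-3.7 + 1000) × 1.063193 − 1000 = 1059.260 − 1000 = 59.26 per mil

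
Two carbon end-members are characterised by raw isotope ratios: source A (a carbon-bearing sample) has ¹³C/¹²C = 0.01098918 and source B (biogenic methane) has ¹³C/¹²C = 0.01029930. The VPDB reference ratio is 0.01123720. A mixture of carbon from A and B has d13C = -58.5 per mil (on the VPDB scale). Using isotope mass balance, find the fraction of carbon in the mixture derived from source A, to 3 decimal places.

δ_A = (0.01098918/0.01123720 − 1)×1000 = (0.977929 − 1)×1000 = -22.071 per mil
δ_B = (0.01029930/0.01123720 − 1)×1000 = (0.916536 − 1)×1000 = -83.464 per mil
f_A = (δ_mix − δ_B)/(δ_A − δ_B) = (-58.5 − (-83.464))/(-22.071 − (-83.464))
f_A = 24.964 / 61.393 = 0.4066

0.407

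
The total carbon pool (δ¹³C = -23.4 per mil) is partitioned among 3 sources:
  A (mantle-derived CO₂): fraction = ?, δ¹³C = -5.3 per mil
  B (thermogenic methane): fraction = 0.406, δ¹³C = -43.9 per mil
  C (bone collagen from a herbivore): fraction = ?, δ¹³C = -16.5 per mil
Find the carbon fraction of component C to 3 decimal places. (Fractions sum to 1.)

Let f_C and f_A be the unknown fractions; fractions sum to 1 so f_C + f_A = 0.594.
Mass balance: Σ fᵢ·δᵢ = δ_bulk ⇒ f_C·(-16.5) + f_A·(-5.3) = -23.4 − (-17.823) = -5.577
Substitute f_A = 0.594 − f_C:
f_C·(-16.5 − -5.3) = -5.577 − 0.594×(-5.3) = -2.428
f_C = -2.428 / -11.2 = 0.2168

0.217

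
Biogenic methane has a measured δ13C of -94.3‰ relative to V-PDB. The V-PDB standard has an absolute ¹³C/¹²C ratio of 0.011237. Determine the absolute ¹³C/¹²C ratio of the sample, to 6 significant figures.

R_sample = R_standard × (δ13C/1000 + 1)
R_sample = 0.011237 × (-94.3/1000 + 1) = 0.011237 × 0.905700
R_sample = 0.0101774

0.0101774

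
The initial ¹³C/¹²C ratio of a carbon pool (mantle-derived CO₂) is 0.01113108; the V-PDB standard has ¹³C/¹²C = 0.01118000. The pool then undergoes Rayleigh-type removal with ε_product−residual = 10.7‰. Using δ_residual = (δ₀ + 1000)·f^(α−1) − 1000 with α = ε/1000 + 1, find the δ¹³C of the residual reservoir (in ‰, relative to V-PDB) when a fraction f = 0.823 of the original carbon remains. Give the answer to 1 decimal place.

-6.4‰

δ₀ = (0.01113108/0.01118000 − 1)×1000 = (0.995624 − 1)×1000 = -4.376‰
α − 1 = ε/1000 = 0.0107
f^(α−1) = 0.823^(0.0107) = 0.997918
δ_res = (-4.376 + 1000) × 0.997918 − 1000 = 993.551 − 1000 = -6.45‰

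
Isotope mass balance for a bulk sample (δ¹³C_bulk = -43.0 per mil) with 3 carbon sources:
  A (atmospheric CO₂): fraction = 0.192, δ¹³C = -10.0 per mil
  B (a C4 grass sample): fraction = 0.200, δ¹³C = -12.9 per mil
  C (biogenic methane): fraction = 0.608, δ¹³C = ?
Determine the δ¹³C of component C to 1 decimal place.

-63.3 per mil

Isotope mass balance: δ_bulk = Σ fᵢ·δᵢ.
-43.0 = 0.192×(-10.0) + 0.200×(-12.9) + 0.608×δ_C
0.608·δ_C = -43.0 − (-4.500) = -38.500
δ_C = -38.500 / 0.608 = -63.32 per mil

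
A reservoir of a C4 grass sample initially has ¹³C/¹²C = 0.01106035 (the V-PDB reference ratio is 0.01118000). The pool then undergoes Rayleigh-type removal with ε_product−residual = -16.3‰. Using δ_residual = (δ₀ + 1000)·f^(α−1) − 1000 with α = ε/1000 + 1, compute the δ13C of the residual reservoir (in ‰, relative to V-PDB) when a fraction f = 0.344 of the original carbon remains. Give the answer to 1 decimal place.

δ₀ = (0.01106035/0.01118000 − 1)×1000 = (0.989298 − 1)×1000 = -10.702‰
α − 1 = ε/1000 = -0.0163
f^(α−1) = 0.344^(-0.0163) = 1.017546
δ_res = (-10.702 + 1000) × 1.017546 − 1000 = 1006.656 − 1000 = 6.66‰

6.7‰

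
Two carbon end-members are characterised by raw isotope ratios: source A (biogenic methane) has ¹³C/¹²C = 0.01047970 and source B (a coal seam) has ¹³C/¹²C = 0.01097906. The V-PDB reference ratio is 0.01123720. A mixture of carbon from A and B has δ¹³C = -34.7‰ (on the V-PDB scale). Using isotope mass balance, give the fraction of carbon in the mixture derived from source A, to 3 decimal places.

δ_A = (0.01047970/0.01123720 − 1)×1000 = (0.932590 − 1)×1000 = -67.410‰
δ_B = (0.01097906/0.01123720 − 1)×1000 = (0.977028 − 1)×1000 = -22.972‰
f_A = (δ_mix − δ_B)/(δ_A − δ_B) = (-34.7 − (-22.972))/(-67.410 − (-22.972))
f_A = -11.728 / -44.438 = 0.2639

0.264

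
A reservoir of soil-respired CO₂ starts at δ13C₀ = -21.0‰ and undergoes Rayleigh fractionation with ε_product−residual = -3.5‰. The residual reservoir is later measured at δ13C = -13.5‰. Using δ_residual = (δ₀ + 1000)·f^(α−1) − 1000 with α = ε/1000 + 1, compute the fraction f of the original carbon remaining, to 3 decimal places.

α − 1 = ε/1000 = -0.0035
(δ_res + 1000)/(δ₀ + 1000) = (-13.5 + 1000)/(-21.0 + 1000) = 986.5/979.0 = 1.007661
f = 1.007661^(1/-0.0035) = exp(ln(1.007661)/-0.0035) = exp(0.00763/-0.0035)
f = exp(-2.1805) = 0.1130

0.113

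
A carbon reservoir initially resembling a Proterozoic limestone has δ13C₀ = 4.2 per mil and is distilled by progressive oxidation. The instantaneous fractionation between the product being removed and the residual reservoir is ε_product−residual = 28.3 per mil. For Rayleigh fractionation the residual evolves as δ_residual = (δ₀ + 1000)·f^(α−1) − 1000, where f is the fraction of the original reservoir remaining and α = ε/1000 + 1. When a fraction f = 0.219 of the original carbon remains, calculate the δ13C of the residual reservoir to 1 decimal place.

Rayleigh residual: δ_res = (δ₀ + 1000)·f^(α−1) − 1000
α = ε/1000 + 1 = 1.02830, so α − 1 = 0.02830
f^(α−1) = 0.219^(0.02830) = 0.957932
δ_res = (4.2 + 1000) × 0.957932 − 1000 = 961.955 − 1000 = -38.04 per mil

-38.0 per mil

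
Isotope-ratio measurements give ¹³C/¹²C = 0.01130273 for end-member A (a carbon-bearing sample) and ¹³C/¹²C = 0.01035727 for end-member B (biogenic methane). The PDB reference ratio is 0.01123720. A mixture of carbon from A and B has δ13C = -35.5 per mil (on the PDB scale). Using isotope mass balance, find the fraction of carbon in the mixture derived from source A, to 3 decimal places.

δ_A = (0.01130273/0.01123720 − 1)×1000 = (1.005832 − 1)×1000 = 5.832 per mil
δ_B = (0.01035727/0.01123720 − 1)×1000 = (0.921695 − 1)×1000 = -78.305 per mil
f_A = (δ_mix − δ_B)/(δ_A − δ_B) = (-35.5 − (-78.305))/(5.832 − (-78.305))
f_A = 42.805 / 84.137 = 0.5088

0.509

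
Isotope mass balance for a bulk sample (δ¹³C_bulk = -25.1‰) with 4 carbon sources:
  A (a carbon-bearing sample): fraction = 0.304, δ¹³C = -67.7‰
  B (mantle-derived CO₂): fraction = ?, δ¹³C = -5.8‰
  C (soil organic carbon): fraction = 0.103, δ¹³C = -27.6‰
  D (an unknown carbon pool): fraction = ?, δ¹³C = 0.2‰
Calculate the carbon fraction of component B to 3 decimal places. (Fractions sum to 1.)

0.299

Let f_B and f_D be the unknown fractions; fractions sum to 1 so f_B + f_D = 0.593.
Mass balance: Σ fᵢ·δᵢ = δ_bulk ⇒ f_B·(-5.8) + f_D·(0.2) = -25.1 − (-23.424) = -1.676
Substitute f_D = 0.593 − f_B:
f_B·(-5.8 − 0.2) = -1.676 − 0.593×(0.2) = -1.795
f_B = -1.795 / -6.0 = 0.2992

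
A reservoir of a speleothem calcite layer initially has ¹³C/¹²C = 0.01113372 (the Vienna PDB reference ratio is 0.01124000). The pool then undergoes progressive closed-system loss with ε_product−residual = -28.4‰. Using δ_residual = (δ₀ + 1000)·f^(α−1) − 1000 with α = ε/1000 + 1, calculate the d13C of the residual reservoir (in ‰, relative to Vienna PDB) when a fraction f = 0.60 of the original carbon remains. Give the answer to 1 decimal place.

δ₀ = (0.01113372/0.01124000 − 1)×1000 = (0.990544 − 1)×1000 = -9.456‰
α − 1 = ε/1000 = -0.0284
f^(α−1) = 0.60^(-0.0284) = 1.014613
δ_res = (-9.456 + 1000) × 1.014613 − 1000 = 1005.020 − 1000 = 5.02‰

5.0‰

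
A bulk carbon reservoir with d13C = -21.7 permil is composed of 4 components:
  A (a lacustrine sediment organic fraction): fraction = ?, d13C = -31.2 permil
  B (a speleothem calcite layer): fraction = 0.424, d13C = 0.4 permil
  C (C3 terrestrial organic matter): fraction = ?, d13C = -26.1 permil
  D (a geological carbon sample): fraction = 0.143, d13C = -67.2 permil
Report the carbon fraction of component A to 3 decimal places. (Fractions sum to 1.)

0.188

Let f_A and f_C be the unknown fractions; fractions sum to 1 so f_A + f_C = 0.433.
Mass balance: Σ fᵢ·δᵢ = δ_bulk ⇒ f_A·(-31.2) + f_C·(-26.1) = -21.7 − (-9.440) = -12.260
Substitute f_C = 0.433 − f_A:
f_A·(-31.2 − -26.1) = -12.260 − 0.433×(-26.1) = -0.959
f_A = -0.959 / -5.1 = 0.1880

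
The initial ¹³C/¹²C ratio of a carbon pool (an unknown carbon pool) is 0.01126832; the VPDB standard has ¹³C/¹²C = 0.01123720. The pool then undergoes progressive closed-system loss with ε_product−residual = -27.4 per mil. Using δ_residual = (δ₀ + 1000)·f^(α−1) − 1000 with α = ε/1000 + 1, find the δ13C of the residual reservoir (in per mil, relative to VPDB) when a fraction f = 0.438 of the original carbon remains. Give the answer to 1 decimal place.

25.7 per mil

δ₀ = (0.01126832/0.01123720 − 1)×1000 = (1.002769 − 1)×1000 = 2.769 per mil
α − 1 = ε/1000 = -0.0274
f^(α−1) = 0.438^(-0.0274) = 1.022877
δ_res = (2.769 + 1000) × 1.022877 − 1000 = 1025.710 − 1000 = 25.71 per mil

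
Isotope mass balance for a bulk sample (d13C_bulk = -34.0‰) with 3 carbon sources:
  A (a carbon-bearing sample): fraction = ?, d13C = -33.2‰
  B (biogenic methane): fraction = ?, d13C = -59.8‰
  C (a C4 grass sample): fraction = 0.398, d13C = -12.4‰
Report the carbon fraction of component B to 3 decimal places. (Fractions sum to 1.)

Let f_B and f_A be the unknown fractions; fractions sum to 1 so f_B + f_A = 0.602.
Mass balance: Σ fᵢ·δᵢ = δ_bulk ⇒ f_B·(-59.8) + f_A·(-33.2) = -34.0 − (-4.935) = -29.065
Substitute f_A = 0.602 − f_B:
f_B·(-59.8 − -33.2) = -29.065 − 0.602×(-33.2) = -9.078
f_B = -9.078 / -26.6 = 0.3413

0.341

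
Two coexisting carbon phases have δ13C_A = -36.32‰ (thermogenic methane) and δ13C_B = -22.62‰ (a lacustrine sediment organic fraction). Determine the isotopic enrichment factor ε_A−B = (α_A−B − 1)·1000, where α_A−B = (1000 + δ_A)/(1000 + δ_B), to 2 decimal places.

-14.02‰

α_A−B = (1000 + -36.32) / (1000 + -22.62) = 963.68 / 977.38 = 0.985983
ε_A−B = (0.985983 − 1) × 1000 = -14.017‰
(The approximation ε ≈ δ_A − δ_B would give -13.70‰.)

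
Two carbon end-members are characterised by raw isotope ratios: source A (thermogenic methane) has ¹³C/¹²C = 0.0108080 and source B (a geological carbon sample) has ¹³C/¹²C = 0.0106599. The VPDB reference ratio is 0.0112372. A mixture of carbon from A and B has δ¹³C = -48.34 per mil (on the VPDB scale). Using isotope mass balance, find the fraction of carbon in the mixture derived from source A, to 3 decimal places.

δ_A = (0.0108080/0.0112372 − 1)×1000 = (0.961805 − 1)×1000 = -38.195 per mil
δ_B = (0.0106599/0.0112372 − 1)×1000 = (0.948626 − 1)×1000 = -51.374 per mil
f_A = (δ_mix − δ_B)/(δ_A − δ_B) = (-48.34 − (-51.374))/(-38.195 − (-51.374))
f_A = 3.034 / 13.179 = 0.2302

0.230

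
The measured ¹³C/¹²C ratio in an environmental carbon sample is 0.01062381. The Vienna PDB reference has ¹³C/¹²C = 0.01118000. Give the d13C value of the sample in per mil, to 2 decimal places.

d13C = (R_sample / R_standard − 1) × 1000
R_sample / R_standard = 0.01062381 / 0.01118000 = 0.950251
d13C = (0.950251 − 1) × 1000 = -49.749 per mil

-49.75 per mil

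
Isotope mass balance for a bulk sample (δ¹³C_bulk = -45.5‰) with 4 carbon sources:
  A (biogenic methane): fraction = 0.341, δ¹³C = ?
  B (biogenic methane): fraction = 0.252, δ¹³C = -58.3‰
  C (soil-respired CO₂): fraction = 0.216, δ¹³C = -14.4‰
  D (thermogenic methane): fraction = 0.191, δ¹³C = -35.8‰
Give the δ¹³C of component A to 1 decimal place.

-61.2‰

Isotope mass balance: δ_bulk = Σ fᵢ·δᵢ.
-45.5 = 0.341×δ_A + 0.252×(-58.3) + 0.216×(-14.4) + 0.191×(-35.8)
0.341·δ_A = -45.5 − (-24.640) = -20.860
δ_A = -20.860 / 0.341 = -61.17‰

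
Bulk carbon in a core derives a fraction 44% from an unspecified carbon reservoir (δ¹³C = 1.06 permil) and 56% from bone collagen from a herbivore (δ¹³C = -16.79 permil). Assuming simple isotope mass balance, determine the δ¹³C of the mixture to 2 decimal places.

-8.94 permil

δ_mix = f_A·δ_A + f_B·δ_B
δ_mix = 0.44 × (1.06) + 0.56 × (-16.79)
δ_mix = 0.466 + -9.402 = -8.936 permil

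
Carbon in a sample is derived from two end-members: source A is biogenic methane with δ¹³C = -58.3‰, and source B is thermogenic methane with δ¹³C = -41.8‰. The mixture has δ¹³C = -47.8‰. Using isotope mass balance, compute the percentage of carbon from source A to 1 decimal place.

δ_mix = f_A·δ_A + (1 − f_A)·δ_B  ⇒  f_A = (δ_mix − δ_B)/(δ_A − δ_B)
f_A = (-47.8 − (-41.8)) / (-58.3 − (-41.8))
f_A = -6.0 / -16.5 = 0.3636

36.4%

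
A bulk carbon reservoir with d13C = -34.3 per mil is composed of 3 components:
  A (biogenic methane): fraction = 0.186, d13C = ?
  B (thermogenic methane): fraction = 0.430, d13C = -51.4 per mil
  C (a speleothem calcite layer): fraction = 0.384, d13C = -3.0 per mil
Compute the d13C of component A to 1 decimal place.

-59.4 per mil

Isotope mass balance: δ_bulk = Σ fᵢ·δᵢ.
-34.3 = 0.186×δ_A + 0.430×(-51.4) + 0.384×(-3.0)
0.186·δ_A = -34.3 − (-23.254) = -11.046
δ_A = -11.046 / 0.186 = -59.39 per mil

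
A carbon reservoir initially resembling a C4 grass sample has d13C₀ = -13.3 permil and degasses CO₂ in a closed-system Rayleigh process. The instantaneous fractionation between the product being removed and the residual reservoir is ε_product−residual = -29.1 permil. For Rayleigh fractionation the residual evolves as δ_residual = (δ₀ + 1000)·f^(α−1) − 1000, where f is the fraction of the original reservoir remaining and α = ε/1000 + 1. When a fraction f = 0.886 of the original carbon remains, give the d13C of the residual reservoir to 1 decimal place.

Rayleigh residual: δ_res = (δ₀ + 1000)·f^(α−1) − 1000
α = ε/1000 + 1 = 0.97090, so α − 1 = -0.02910
f^(α−1) = 0.886^(-0.02910) = 1.003528
δ_res = (-13.3 + 1000) × 1.003528 − 1000 = 990.181 − 1000 = -9.82 permil

-9.8 permil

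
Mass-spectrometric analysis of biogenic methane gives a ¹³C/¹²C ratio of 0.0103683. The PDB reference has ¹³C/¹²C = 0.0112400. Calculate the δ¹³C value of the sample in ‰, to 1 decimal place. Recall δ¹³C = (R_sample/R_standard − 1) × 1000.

δ¹³C = (R_sample / R_standard − 1) × 1000
R_sample / R_standard = 0.0103683 / 0.0112400 = 0.922447
δ¹³C = (0.922447 − 1) × 1000 = -77.55‰

-77.6‰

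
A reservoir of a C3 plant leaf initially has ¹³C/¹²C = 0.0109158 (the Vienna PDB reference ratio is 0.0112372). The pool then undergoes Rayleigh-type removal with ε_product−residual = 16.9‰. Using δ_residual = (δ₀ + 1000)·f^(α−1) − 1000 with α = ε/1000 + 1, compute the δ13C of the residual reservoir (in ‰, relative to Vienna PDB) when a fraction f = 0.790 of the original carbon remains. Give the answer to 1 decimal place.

δ₀ = (0.0109158/0.0112372 − 1)×1000 = (0.971399 − 1)×1000 = -28.601‰
α − 1 = ε/1000 = 0.0169
f^(α−1) = 0.790^(0.0169) = 0.996024
δ_res = (-28.601 + 1000) × 0.996024 − 1000 = 967.536 − 1000 = -32.46‰

-32.5‰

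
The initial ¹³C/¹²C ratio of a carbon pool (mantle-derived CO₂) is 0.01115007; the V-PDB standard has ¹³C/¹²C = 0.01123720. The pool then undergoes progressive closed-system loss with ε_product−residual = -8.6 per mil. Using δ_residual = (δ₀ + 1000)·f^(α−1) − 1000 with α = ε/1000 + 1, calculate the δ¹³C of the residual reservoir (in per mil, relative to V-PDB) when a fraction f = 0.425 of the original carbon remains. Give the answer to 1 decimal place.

δ₀ = (0.01115007/0.01123720 − 1)×1000 = (0.992246 − 1)×1000 = -7.754 per mil
α − 1 = ε/1000 = -0.0086
f^(α−1) = 0.425^(-0.0086) = 1.007386
δ_res = (-7.754 + 1000) × 1.007386 − 1000 = 999.575 − 1000 = -0.43 per mil

-0.4 per mil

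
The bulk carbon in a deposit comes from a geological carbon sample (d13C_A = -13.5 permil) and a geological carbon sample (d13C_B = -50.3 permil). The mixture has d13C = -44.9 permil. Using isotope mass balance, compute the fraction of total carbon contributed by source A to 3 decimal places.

0.147

δ_mix = f_A·δ_A + (1 − f_A)·δ_B  ⇒  f_A = (δ_mix − δ_B)/(δ_A − δ_B)
f_A = (-44.9 − (-50.3)) / (-13.5 − (-50.3))
f_A = 5.4 / 36.8 = 0.1467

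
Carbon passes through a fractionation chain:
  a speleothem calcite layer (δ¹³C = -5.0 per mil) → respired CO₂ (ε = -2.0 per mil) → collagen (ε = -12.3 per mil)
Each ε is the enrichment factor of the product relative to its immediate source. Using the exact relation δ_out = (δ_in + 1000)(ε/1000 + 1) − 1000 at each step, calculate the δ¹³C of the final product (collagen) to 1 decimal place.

-19.2 per mil

step 1: δ = (-5.00 + 1000)·(-2.0/1000 + 1) − 1000 = -6.99 per mil
step 2: δ = (-6.99 + 1000)·(-12.3/1000 + 1) − 1000 = -19.20 per mil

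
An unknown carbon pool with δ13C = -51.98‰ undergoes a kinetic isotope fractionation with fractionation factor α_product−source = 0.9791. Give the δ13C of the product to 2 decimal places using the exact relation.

-71.79‰

δ_product = (δ_source + 1000)·α − 1000
δ_product = (-51.98 + 1000) × 0.9791 − 1000
δ_product = 928.206 − 1000 = -71.794‰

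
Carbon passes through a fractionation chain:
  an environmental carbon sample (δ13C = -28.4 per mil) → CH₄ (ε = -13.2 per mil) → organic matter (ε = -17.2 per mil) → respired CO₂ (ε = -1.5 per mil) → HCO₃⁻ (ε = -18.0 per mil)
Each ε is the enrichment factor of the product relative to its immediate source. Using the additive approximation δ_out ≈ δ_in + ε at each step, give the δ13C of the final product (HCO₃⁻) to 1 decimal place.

step 1: δ ≈ -28.4 + (-13.2) = -41.6 per mil
step 2: δ ≈ -41.6 + (-17.2) = -58.8 per mil
step 3: δ ≈ -58.8 + (-1.5) = -60.3 per mil
step 4: δ ≈ -60.3 + (-18.0) = -78.3 per mil

-78.3 per mil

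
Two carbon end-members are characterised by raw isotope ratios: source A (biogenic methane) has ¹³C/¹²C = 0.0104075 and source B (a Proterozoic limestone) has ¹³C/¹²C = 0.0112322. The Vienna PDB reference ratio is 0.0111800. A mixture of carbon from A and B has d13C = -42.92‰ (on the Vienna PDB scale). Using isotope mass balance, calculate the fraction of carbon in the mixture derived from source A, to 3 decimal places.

0.645

δ_A = (0.0104075/0.0111800 − 1)×1000 = (0.930903 − 1)×1000 = -69.097‰
δ_B = (0.0112322/0.0111800 − 1)×1000 = (1.004669 − 1)×1000 = 4.669‰
f_A = (δ_mix − δ_B)/(δ_A − δ_B) = (-42.92 − (4.669))/(-69.097 − (4.669))
f_A = -47.589 / -73.766 = 0.6451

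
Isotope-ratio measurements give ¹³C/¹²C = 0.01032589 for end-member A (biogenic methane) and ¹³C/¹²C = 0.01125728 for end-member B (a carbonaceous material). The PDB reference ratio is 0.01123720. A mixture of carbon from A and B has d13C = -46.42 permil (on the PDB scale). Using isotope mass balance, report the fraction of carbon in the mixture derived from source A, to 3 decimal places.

δ_A = (0.01032589/0.01123720 − 1)×1000 = (0.918902 − 1)×1000 = -81.098 permil
δ_B = (0.01125728/0.01123720 − 1)×1000 = (1.001787 − 1)×1000 = 1.787 permil
f_A = (δ_mix − δ_B)/(δ_A − δ_B) = (-46.42 − (1.787))/(-81.098 − (1.787))
f_A = -48.207 / -82.885 = 0.5816

0.582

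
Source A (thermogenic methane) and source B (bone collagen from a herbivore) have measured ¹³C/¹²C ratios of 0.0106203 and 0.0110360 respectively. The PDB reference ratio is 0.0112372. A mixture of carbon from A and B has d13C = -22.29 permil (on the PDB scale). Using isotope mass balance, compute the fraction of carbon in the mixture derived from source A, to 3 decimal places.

δ_A = (0.0106203/0.0112372 − 1)×1000 = (0.945102 − 1)×1000 = -54.898 permil
δ_B = (0.0110360/0.0112372 − 1)×1000 = (0.982095 − 1)×1000 = -17.905 permil
f_A = (δ_mix − δ_B)/(δ_A − δ_B) = (-22.29 − (-17.905))/(-54.898 − (-17.905))
f_A = -4.385 / -36.993 = 0.1185

0.119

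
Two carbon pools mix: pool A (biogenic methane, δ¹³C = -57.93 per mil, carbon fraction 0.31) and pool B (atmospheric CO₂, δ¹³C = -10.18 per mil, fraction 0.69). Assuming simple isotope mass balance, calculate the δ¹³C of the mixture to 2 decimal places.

-24.98 per mil

δ_mix = f_A·δ_A + f_B·δ_B
δ_mix = 0.31 × (-57.93) + 0.69 × (-10.18)
δ_mix = -17.958 + -7.024 = -24.983 per mil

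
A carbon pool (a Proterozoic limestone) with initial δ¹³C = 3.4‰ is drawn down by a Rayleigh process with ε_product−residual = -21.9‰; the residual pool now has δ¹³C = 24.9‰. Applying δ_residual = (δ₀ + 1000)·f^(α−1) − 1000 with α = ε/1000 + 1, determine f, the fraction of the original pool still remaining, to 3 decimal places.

α − 1 = ε/1000 = -0.0219
(δ_res + 1000)/(δ₀ + 1000) = (24.9 + 1000)/(3.4 + 1000) = 1024.9/1003.4 = 1.021427
f = 1.021427^(1/-0.0219) = exp(ln(1.021427)/-0.0219) = exp(0.02120/-0.0219)
f = exp(-0.9681) = 0.3798

0.380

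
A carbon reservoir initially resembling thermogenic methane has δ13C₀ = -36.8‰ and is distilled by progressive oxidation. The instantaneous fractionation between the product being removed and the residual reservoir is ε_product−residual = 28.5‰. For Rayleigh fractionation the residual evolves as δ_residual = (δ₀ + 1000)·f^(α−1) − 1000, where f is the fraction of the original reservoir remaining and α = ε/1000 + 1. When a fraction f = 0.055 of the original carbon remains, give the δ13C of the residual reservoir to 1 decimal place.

Rayleigh residual: δ_res = (δ₀ + 1000)·f^(α−1) − 1000
α = ε/1000 + 1 = 1.02850, so α − 1 = 0.02850
f^(α−1) = 0.055^(0.02850) = 0.920662
δ_res = (-36.8 + 1000) × 0.920662 − 1000 = 886.782 − 1000 = -113.22‰

-113.2‰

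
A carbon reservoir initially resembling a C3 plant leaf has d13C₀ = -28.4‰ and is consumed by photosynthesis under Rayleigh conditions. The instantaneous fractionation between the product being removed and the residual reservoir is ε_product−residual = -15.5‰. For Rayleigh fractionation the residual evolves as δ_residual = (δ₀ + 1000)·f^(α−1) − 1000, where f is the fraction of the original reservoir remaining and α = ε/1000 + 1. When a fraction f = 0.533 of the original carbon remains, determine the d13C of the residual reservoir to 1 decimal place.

-18.9‰

Rayleigh residual: δ_res = (δ₀ + 1000)·f^(α−1) − 1000
α = ε/1000 + 1 = 0.98450, so α − 1 = -0.01550
f^(α−1) = 0.533^(-0.01550) = 1.009801
δ_res = (-28.4 + 1000) × 1.009801 − 1000 = 981.122 − 1000 = -18.88‰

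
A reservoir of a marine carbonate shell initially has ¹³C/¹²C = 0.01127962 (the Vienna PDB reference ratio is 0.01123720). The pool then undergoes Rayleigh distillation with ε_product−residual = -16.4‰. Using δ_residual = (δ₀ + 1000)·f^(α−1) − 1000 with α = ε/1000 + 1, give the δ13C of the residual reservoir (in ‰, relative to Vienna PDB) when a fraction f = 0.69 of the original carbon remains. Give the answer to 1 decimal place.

9.9‰

δ₀ = (0.01127962/0.01123720 − 1)×1000 = (1.003775 − 1)×1000 = 3.775‰
α − 1 = ε/1000 = -0.0164
f^(α−1) = 0.69^(-0.0164) = 1.006104
δ_res = (3.775 + 1000) × 1.006104 − 1000 = 1009.902 − 1000 = 9.90‰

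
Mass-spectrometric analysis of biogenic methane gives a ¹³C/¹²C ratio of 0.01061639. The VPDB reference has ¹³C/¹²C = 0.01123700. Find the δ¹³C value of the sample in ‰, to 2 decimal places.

-55.23‰

δ¹³C = (R_sample / R_standard − 1) × 1000
R_sample / R_standard = 0.01061639 / 0.01123700 = 0.944771
δ¹³C = (0.944771 − 1) × 1000 = -55.229‰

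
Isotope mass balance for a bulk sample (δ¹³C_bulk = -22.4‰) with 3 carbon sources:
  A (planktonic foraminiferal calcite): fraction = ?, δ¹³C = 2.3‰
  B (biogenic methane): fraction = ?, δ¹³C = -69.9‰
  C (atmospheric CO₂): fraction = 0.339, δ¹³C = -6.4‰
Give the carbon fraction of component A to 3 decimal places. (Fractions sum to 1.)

Let f_A and f_B be the unknown fractions; fractions sum to 1 so f_A + f_B = 0.661.
Mass balance: Σ fᵢ·δᵢ = δ_bulk ⇒ f_A·(2.3) + f_B·(-69.9) = -22.4 − (-2.170) = -20.230
Substitute f_B = 0.661 − f_A:
f_A·(2.3 − -69.9) = -20.230 − 0.661×(-69.9) = 25.974
f_A = 25.974 / 72.2 = 0.3597

0.360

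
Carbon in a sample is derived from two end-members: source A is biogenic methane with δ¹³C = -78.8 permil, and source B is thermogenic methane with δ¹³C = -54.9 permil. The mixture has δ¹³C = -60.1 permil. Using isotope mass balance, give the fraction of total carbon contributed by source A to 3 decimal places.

δ_mix = f_A·δ_A + (1 − f_A)·δ_B  ⇒  f_A = (δ_mix − δ_B)/(δ_A − δ_B)
f_A = (-60.1 − (-54.9)) / (-78.8 − (-54.9))
f_A = -5.2 / -23.9 = 0.2176

0.218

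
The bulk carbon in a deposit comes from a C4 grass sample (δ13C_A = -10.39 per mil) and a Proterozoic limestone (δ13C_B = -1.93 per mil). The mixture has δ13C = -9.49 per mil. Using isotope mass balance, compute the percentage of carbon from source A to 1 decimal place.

δ_mix = f_A·δ_A + (1 − f_A)·δ_B  ⇒  f_A = (δ_mix − δ_B)/(δ_A − δ_B)
f_A = (-9.49 − (-1.93)) / (-10.39 − (-1.93))
f_A = -7.56 / -8.46 = 0.8936

89.4%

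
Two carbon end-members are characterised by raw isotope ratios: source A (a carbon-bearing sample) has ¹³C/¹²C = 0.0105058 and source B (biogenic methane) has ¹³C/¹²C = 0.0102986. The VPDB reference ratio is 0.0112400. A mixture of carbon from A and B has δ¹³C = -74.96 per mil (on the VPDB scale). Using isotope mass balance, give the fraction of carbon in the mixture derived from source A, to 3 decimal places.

δ_A = (0.0105058/0.0112400 − 1)×1000 = (0.934680 − 1)×1000 = -65.320 per mil
δ_B = (0.0102986/0.0112400 − 1)×1000 = (0.916246 − 1)×1000 = -83.754 per mil
f_A = (δ_mix − δ_B)/(δ_A − δ_B) = (-74.96 − (-83.754))/(-65.320 − (-83.754))
f_A = 8.794 / 18.434 = 0.4771

0.477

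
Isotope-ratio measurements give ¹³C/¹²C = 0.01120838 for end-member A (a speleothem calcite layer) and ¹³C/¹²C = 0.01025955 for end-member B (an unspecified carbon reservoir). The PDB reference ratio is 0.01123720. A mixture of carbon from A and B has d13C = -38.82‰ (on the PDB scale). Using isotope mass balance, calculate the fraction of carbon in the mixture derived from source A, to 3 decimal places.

0.571

δ_A = (0.01120838/0.01123720 − 1)×1000 = (0.997435 − 1)×1000 = -2.565‰
δ_B = (0.01025955/0.01123720 − 1)×1000 = (0.912999 − 1)×1000 = -87.001‰
f_A = (δ_mix − δ_B)/(δ_A − δ_B) = (-38.82 − (-87.001))/(-2.565 − (-87.001))
f_A = 48.181 / 84.437 = 0.5706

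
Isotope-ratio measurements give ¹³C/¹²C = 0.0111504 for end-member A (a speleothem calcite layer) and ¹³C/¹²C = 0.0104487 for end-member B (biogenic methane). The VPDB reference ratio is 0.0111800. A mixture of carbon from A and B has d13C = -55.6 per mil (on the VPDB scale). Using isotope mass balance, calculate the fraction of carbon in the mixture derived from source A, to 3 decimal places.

0.156

δ_A = (0.0111504/0.0111800 − 1)×1000 = (0.997352 − 1)×1000 = -2.648 per mil
δ_B = (0.0104487/0.0111800 − 1)×1000 = (0.934589 − 1)×1000 = -65.411 per mil
f_A = (δ_mix − δ_B)/(δ_A − δ_B) = (-55.6 − (-65.411))/(-2.648 − (-65.411))
f_A = 9.811 / 62.764 = 0.1563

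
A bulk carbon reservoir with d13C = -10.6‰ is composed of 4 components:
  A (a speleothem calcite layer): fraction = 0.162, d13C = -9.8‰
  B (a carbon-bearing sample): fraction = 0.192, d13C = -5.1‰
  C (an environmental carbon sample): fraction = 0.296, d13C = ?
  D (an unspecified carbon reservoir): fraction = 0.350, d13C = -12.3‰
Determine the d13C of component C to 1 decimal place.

Isotope mass balance: δ_bulk = Σ fᵢ·δᵢ.
-10.6 = 0.162×(-9.8) + 0.192×(-5.1) + 0.296×δ_C + 0.350×(-12.3)
0.296·δ_C = -10.6 − (-6.872) = -3.728
δ_C = -3.728 / 0.296 = -12.60‰

-12.6‰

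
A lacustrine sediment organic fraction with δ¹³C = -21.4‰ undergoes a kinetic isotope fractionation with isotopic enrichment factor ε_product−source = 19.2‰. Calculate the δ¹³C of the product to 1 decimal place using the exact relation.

-2.6‰

To first order, δ_product ≈ δ_source + ε = -2.2‰.
Exactly, δ_product = (δ_source + 1000)·(ε/1000 + 1) − 1000.
δ_product = (-21.4 + 1000) × (19.2/1000 + 1) − 1000
δ_product = -2.61‰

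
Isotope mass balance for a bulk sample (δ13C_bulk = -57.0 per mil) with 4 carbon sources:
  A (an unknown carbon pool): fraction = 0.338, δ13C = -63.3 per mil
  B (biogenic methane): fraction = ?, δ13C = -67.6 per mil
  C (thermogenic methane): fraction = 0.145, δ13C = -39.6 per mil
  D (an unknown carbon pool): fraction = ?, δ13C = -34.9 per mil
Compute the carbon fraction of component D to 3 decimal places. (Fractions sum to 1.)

Let f_D and f_B be the unknown fractions; fractions sum to 1 so f_D + f_B = 0.517.
Mass balance: Σ fᵢ·δᵢ = δ_bulk ⇒ f_D·(-34.9) + f_B·(-67.6) = -57.0 − (-27.137) = -29.863
Substitute f_B = 0.517 − f_D:
f_D·(-34.9 − -67.6) = -29.863 − 0.517×(-67.6) = 5.087
f_D = 5.087 / 32.7 = 0.1556

0.156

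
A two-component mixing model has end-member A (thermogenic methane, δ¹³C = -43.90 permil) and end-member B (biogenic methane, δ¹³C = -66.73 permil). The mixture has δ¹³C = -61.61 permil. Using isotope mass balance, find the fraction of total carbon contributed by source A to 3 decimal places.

δ_mix = f_A·δ_A + (1 − f_A)·δ_B  ⇒  f_A = (δ_mix − δ_B)/(δ_A − δ_B)
f_A = (-61.61 − (-66.73)) / (-43.90 − (-66.73))
f_A = 5.12 / 22.83 = 0.2243

0.224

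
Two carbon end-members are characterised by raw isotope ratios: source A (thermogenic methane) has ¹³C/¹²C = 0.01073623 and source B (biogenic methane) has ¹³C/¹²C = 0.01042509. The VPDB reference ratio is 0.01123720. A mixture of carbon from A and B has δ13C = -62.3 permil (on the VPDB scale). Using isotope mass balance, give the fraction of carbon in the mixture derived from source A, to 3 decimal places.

δ_A = (0.01073623/0.01123720 − 1)×1000 = (0.955419 − 1)×1000 = -44.581 permil
δ_B = (0.01042509/0.01123720 − 1)×1000 = (0.927730 − 1)×1000 = -72.270 permil
f_A = (δ_mix − δ_B)/(δ_A − δ_B) = (-62.3 − (-72.270))/(-44.581 − (-72.270))
f_A = 9.970 / 27.688 = 0.3601

0.360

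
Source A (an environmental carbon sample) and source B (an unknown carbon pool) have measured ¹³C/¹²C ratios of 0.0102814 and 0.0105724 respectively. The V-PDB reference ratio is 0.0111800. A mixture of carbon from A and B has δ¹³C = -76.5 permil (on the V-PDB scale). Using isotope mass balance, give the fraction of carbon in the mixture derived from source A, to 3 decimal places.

0.851

δ_A = (0.0102814/0.0111800 − 1)×1000 = (0.919624 − 1)×1000 = -80.376 permil
δ_B = (0.0105724/0.0111800 − 1)×1000 = (0.945653 − 1)×1000 = -54.347 permil
f_A = (δ_mix − δ_B)/(δ_A − δ_B) = (-76.5 − (-54.347))/(-80.376 − (-54.347))
f_A = -22.153 / -26.029 = 0.8511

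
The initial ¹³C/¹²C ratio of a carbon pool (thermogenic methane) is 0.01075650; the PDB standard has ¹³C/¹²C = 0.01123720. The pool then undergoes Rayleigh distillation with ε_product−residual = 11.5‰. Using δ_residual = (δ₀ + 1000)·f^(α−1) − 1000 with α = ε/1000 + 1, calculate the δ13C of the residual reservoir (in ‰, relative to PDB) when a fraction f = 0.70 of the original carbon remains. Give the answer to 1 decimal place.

-46.7‰

δ₀ = (0.01075650/0.01123720 − 1)×1000 = (0.957222 − 1)×1000 = -42.778‰
α − 1 = ε/1000 = 0.0115
f^(α−1) = 0.70^(0.0115) = 0.995907
δ_res = (-42.778 + 1000) × 0.995907 − 1000 = 953.304 − 1000 = -46.70‰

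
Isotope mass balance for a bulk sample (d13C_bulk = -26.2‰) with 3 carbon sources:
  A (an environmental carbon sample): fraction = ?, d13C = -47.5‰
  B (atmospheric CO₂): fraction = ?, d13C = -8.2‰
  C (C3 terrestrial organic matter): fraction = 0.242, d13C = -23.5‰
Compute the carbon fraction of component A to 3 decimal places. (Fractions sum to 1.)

0.364

Let f_A and f_B be the unknown fractions; fractions sum to 1 so f_A + f_B = 0.758.
Mass balance: Σ fᵢ·δᵢ = δ_bulk ⇒ f_A·(-47.5) + f_B·(-8.2) = -26.2 − (-5.687) = -20.513
Substitute f_B = 0.758 − f_A:
f_A·(-47.5 − -8.2) = -20.513 − 0.758×(-8.2) = -14.297
f_A = -14.297 / -39.3 = 0.3638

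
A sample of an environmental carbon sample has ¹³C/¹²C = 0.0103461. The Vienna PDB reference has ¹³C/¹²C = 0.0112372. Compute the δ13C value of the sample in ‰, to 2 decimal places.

-79.30‰

δ13C = (R_sample / R_standard − 1) × 1000
R_sample / R_standard = 0.0103461 / 0.0112372 = 0.920701
δ13C = (0.920701 − 1) × 1000 = -79.299‰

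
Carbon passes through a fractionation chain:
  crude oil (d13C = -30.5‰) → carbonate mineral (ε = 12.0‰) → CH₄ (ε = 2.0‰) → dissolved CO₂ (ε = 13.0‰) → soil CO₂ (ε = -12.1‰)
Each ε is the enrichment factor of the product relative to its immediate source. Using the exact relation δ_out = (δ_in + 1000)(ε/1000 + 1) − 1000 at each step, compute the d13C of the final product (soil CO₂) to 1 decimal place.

-16.2‰

step 1: δ = (-30.50 + 1000)·(12.0/1000 + 1) − 1000 = -18.87‰
step 2: δ = (-18.87 + 1000)·(2.0/1000 + 1) − 1000 = -16.90‰
step 3: δ = (-16.90 + 1000)·(13.0/1000 + 1) − 1000 = -4.12‰
step 4: δ = (-4.12 + 1000)·(-12.1/1000 + 1) − 1000 = -16.17‰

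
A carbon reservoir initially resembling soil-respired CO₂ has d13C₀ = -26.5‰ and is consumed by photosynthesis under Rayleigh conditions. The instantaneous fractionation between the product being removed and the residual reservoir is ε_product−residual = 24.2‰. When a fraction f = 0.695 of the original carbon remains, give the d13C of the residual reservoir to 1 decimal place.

-35.0‰

Rayleigh residual: δ_res = (δ₀ + 1000)·f^(α−1) − 1000
α = ε/1000 + 1 = 1.02420, so α − 1 = 0.02420
f^(α−1) = 0.695^(0.02420) = 0.991234
δ_res = (-26.5 + 1000) × 0.991234 − 1000 = 964.966 − 1000 = -35.03‰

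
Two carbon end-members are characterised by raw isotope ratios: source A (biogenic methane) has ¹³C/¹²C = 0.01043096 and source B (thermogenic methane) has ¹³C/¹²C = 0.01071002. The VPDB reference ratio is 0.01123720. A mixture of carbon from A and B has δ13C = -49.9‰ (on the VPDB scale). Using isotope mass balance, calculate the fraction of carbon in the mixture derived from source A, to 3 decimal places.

0.120

δ_A = (0.01043096/0.01123720 − 1)×1000 = (0.928253 − 1)×1000 = -71.747‰
δ_B = (0.01071002/0.01123720 − 1)×1000 = (0.953086 − 1)×1000 = -46.914‰
f_A = (δ_mix − δ_B)/(δ_A − δ_B) = (-49.9 − (-46.914))/(-71.747 − (-46.914))
f_A = -2.986 / -24.834 = 0.1202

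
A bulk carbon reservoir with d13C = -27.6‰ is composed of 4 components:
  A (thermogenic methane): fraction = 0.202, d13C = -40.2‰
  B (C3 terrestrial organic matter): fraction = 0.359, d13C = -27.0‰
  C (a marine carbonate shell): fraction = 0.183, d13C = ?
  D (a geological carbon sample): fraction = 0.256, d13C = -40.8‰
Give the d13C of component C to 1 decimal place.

3.6‰

Isotope mass balance: δ_bulk = Σ fᵢ·δᵢ.
-27.6 = 0.202×(-40.2) + 0.359×(-27.0) + 0.183×δ_C + 0.256×(-40.8)
0.183·δ_C = -27.6 − (-28.258) = 0.658
δ_C = 0.658 / 0.183 = 3.60‰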